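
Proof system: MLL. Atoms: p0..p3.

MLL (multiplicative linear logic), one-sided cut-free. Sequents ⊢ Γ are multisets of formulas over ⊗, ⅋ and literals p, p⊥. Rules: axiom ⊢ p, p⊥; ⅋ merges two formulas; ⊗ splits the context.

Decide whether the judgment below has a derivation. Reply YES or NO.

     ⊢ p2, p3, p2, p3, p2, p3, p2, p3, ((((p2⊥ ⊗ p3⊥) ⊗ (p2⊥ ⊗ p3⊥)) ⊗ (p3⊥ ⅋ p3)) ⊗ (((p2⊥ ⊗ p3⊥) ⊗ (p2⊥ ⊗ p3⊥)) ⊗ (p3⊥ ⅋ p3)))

Derivation trace:
[⊗]  ⊢ p2, p3, p2, p3, p2, p3, p2, p3, ((((p2⊥ ⊗ p3⊥) ⊗ (p2⊥ ⊗ p3⊥)) ⊗ (p3⊥ ⅋ p3)) ⊗ (((p2⊥ ⊗ p3⊥) ⊗ (p2⊥ ⊗ p3⊥)) ⊗ (p3⊥ ⅋ p3)))
  [⊗]  ⊢ p2, p3, p2, p3, (((p2⊥ ⊗ p3⊥) ⊗ (p2⊥ ⊗ p3⊥)) ⊗ (p3⊥ ⅋ p3))
    [⊗]  ⊢ p2, p3, p2, p3, ((p2⊥ ⊗ p3⊥) ⊗ (p2⊥ ⊗ p3⊥))
      [⊗]  ⊢ p2, p3, (p2⊥ ⊗ p3⊥)
        [Ax]  ⊢ p2, p2⊥
        [Ax]  ⊢ p3, p3⊥
      [⊗]  ⊢ p2, p3, (p2⊥ ⊗ p3⊥)
        [Ax]  ⊢ p2, p2⊥
        [Ax]  ⊢ p3, p3⊥
    [⅋]  ⊢ (p3⊥ ⅋ p3)
      [Ax]  ⊢ p3, p3⊥
  [⊗]  ⊢ p2, p3, p2, p3, (((p2⊥ ⊗ p3⊥) ⊗ (p2⊥ ⊗ p3⊥)) ⊗ (p3⊥ ⅋ p3))
    [⊗]  ⊢ p2, p3, p2, p3, ((p2⊥ ⊗ p3⊥) ⊗ (p2⊥ ⊗ p3⊥))
      [⊗]  ⊢ p2, p3, (p2⊥ ⊗ p3⊥)
        [Ax]  ⊢ p2, p2⊥
        [Ax]  ⊢ p3, p3⊥
      [⊗]  ⊢ p2, p3, (p2⊥ ⊗ p3⊥)
        [Ax]  ⊢ p2, p2⊥
        [Ax]  ⊢ p3, p3⊥
    [⅋]  ⊢ (p3⊥ ⅋ p3)
      [Ax]  ⊢ p3, p3⊥

Result: YES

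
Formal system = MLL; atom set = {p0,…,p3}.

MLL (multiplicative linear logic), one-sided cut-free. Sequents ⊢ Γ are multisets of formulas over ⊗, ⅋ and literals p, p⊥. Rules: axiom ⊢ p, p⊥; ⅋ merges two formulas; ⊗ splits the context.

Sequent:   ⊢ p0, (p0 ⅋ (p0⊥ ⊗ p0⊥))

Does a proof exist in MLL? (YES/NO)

Derivation (root first):
[⅋]  ⊢ p0, (p0 ⅋ (p0⊥ ⊗ p0⊥))
  [⊗]  ⊢ p0, p0, (p0⊥ ⊗ p0⊥)
    [Ax]  ⊢ p0, p0⊥
    [Ax]  ⊢ p0, p0⊥

Result: YES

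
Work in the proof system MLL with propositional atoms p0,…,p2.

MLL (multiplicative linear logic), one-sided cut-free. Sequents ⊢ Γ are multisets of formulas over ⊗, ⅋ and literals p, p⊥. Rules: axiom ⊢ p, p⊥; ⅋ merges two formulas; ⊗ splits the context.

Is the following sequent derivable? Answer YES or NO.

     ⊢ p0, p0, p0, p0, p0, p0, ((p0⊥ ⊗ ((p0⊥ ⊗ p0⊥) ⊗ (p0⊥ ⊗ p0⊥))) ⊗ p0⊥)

Proof tree:
[⊗]  ⊢ p0, p0, p0, p0, p0, p0, ((p0⊥ ⊗ ((p0⊥ ⊗ p0⊥) ⊗ (p0⊥ ⊗ p0⊥))) ⊗ p0⊥)
  [⊗]  ⊢ p0, p0, p0, p0, p0, (p0⊥ ⊗ ((p0⊥ ⊗ p0⊥) ⊗ (p0⊥ ⊗ p0⊥)))
    [Ax]  ⊢ p0, p0⊥
    [⊗]  ⊢ p0, p0, p0, p0, ((p0⊥ ⊗ p0⊥) ⊗ (p0⊥ ⊗ p0⊥))
      [⊗]  ⊢ p0, p0, (p0⊥ ⊗ p0⊥)
        [Ax]  ⊢ p0, p0⊥
        [Ax]  ⊢ p0, p0⊥
      [⊗]  ⊢ p0, p0, (p0⊥ ⊗ p0⊥)
        [Ax]  ⊢ p0, p0⊥
        [Ax]  ⊢ p0, p0⊥
  [Ax]  ⊢ p0, p0⊥

Result: YES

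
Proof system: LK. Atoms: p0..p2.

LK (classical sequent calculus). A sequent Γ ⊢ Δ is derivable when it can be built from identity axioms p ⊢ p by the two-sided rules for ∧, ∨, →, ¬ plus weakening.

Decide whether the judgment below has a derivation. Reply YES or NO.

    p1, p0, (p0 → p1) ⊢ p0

Derivation (root first):
[→L] p1, p0, (p0 → p1) ⊢ p0
  [WL] p0, p1 ⊢ p0
    [Ax] p0 ⊢ p0
  [WL] p0, p1 ⊢ p0
    [Ax] p0 ⊢ p0

Result: YES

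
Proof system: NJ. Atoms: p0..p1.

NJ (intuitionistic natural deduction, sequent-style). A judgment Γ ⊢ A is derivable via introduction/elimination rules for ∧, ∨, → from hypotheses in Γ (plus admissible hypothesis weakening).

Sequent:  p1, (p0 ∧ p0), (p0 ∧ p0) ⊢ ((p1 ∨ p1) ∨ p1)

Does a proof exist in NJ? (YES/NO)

Derivation trace:
[Wk] p1, (p0 ∧ p0), (p0 ∧ p0) ⊢ ((p1 ∨ p1) ∨ p1)
  [Wk] p1, (p0 ∧ p0) ⊢ ((p1 ∨ p1) ∨ p1)
    [∨I₁] p1 ⊢ ((p1 ∨ p1) ∨ p1)
      [∨I₂] p1 ⊢ (p1 ∨ p1)
        [Ax] p1 ⊢ p1

Result: YES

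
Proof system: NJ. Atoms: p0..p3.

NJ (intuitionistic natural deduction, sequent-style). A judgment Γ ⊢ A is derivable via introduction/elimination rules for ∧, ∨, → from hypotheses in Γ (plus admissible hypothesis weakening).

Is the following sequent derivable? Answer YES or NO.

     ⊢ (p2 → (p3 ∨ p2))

Derivation trace:
[→I]  ⊢ (p2 → (p3 ∨ p2))
  [∨I₂] p2 ⊢ (p3 ∨ p2)
    [Ax] p2 ⊢ p2

Result: YES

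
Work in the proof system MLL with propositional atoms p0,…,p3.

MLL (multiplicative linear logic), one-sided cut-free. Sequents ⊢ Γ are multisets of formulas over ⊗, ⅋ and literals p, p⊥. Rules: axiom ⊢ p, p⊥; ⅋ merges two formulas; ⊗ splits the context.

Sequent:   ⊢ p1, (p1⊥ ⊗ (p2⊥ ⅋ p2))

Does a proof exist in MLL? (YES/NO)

Proof tree:
[⊗]  ⊢ p1, (p1⊥ ⊗ (p2⊥ ⅋ p2))
  [Ax]  ⊢ p1, p1⊥
  [⅋]  ⊢ (p2⊥ ⅋ p2)
    [Ax]  ⊢ p2, p2⊥

Result: YES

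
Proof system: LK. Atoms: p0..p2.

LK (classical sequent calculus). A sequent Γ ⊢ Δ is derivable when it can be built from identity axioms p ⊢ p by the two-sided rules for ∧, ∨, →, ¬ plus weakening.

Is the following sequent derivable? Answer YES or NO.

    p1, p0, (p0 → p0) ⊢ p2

Truth-table refutation:
  v=000: Γ:[p1=F, p0=F, (p0 → p0)=T] Δ:[p2=F] refutes=False
  v=001: Γ:[p1=F, p0=F, (p0 → p0)=T] Δ:[p2=T] refutes=False
  v=010: Γ:[p1=T, p0=F, (p0 → p0)=T] Δ:[p2=F] refutes=False
  v=011: Γ:[p1=T, p0=F, (p0 → p0)=T] Δ:[p2=T] refutes=False
  v=100: Γ:[p1=F, p0=T, (p0 → p0)=T] Δ:[p2=F] refutes=False
  v=101: Γ:[p1=F, p0=T, (p0 → p0)=T] Δ:[p2=T] refutes=False
  v=110: Γ:[p1=T, p0=T, (p0 → p0)=T] Δ:[p2=F] refutes=True  ← countermodel

Result: NO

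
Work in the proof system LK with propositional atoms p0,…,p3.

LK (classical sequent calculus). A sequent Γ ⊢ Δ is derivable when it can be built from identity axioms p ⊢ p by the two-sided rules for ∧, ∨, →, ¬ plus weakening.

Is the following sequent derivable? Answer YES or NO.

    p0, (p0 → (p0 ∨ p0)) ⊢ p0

Derivation (root first):
[→L] p0, (p0 → (p0 ∨ p0)) ⊢ p0
  [Ax] p0 ⊢ p0
  [∨L] (p0 ∨ p0) ⊢ p0
    [Ax] p0 ⊢ p0
    [Ax] p0 ⊢ p0

Result: YES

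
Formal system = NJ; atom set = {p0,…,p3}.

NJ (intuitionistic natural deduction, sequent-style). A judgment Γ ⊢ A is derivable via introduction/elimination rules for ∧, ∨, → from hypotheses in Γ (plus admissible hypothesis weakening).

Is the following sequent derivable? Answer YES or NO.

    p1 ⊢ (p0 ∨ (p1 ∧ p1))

Proof tree:
[∨I₂] p1 ⊢ (p0 ∨ (p1 ∧ p1))
  [∧I] p1 ⊢ (p1 ∧ p1)
    [Ax] p1 ⊢ p1
    [Ax] p1 ⊢ p1

Result: YES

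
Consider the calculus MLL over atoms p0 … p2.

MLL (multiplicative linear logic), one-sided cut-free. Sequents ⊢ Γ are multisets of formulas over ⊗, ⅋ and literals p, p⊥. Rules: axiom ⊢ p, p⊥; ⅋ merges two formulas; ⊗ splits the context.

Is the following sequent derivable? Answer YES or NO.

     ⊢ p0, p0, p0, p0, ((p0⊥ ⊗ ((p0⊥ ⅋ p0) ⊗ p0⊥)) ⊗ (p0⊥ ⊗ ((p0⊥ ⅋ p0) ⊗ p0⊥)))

Proof tree:
[⊗]  ⊢ p0, p0, p0, p0, ((p0⊥ ⊗ ((p0⊥ ⅋ p0) ⊗ p0⊥)) ⊗ (p0⊥ ⊗ ((p0⊥ ⅋ p0) ⊗ p0⊥)))
  [⊗]  ⊢ p0, p0, (p0⊥ ⊗ ((p0⊥ ⅋ p0) ⊗ p0⊥))
    [Ax]  ⊢ p0, p0⊥
    [⊗]  ⊢ p0, ((p0⊥ ⅋ p0) ⊗ p0⊥)
      [⅋]  ⊢ (p0⊥ ⅋ p0)
        [Ax]  ⊢ p0, p0⊥
      [Ax]  ⊢ p0, p0⊥
  [⊗]  ⊢ p0, p0, (p0⊥ ⊗ ((p0⊥ ⅋ p0) ⊗ p0⊥))
    [Ax]  ⊢ p0, p0⊥
    [⊗]  ⊢ p0, ((p0⊥ ⅋ p0) ⊗ p0⊥)
      [⅋]  ⊢ (p0⊥ ⅋ p0)
        [Ax]  ⊢ p0, p0⊥
      [Ax]  ⊢ p0, p0⊥

Result: YES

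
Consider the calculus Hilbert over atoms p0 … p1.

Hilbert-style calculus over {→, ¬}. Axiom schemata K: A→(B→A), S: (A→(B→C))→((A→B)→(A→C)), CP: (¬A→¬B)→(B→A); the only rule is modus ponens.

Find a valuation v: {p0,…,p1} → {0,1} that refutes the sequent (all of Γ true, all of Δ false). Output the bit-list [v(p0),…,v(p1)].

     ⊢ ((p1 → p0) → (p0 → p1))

Search for a countermodel by truth-table:
  v=00: Γ:[] Δ:[((p1 → p0) → (p0 → p1))=T] refutes=False
  v=01: Γ:[] Δ:[((p1 → p0) → (p0 → p1))=T] refutes=False
  v=10: Γ:[] Δ:[((p1 → p0) → (p0 → p1))=F] refutes=True  ← countermodel

Result: [1, 0]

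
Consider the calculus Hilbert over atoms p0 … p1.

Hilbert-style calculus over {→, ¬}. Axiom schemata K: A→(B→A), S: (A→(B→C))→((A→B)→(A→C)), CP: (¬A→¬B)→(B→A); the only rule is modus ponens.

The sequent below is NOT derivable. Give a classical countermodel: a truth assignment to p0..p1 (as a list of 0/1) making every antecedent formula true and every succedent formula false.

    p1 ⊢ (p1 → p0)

Search for a countermodel by truth-table:
  v=00: Γ:[p1=F] Δ:[(p1 → p0)=T] refutes=False
  v=01: Γ:[p1=T] Δ:[(p1 → p0)=F] refutes=True  ← countermodel

Result: [0, 1]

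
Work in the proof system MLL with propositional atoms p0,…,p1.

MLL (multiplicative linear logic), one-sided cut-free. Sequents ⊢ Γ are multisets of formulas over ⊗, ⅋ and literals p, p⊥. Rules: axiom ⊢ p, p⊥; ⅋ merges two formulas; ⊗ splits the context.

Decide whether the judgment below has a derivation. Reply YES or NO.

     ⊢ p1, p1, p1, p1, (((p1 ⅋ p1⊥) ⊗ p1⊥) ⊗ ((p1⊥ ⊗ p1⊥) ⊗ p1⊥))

Derivation trace:
[⊗]  ⊢ p1, p1, p1, p1, (((p1 ⅋ p1⊥) ⊗ p1⊥) ⊗ ((p1⊥ ⊗ p1⊥) ⊗ p1⊥))
  [⊗]  ⊢ p1, ((p1 ⅋ p1⊥) ⊗ p1⊥)
    [⅋]  ⊢ (p1 ⅋ p1⊥)
      [Ax]  ⊢ p1, p1⊥
    [Ax]  ⊢ p1, p1⊥
  [⊗]  ⊢ p1, p1, p1, ((p1⊥ ⊗ p1⊥) ⊗ p1⊥)
    [⊗]  ⊢ p1, p1, (p1⊥ ⊗ p1⊥)
      [Ax]  ⊢ p1, p1⊥
      [Ax]  ⊢ p1, p1⊥
    [Ax]  ⊢ p1, p1⊥

Result: YES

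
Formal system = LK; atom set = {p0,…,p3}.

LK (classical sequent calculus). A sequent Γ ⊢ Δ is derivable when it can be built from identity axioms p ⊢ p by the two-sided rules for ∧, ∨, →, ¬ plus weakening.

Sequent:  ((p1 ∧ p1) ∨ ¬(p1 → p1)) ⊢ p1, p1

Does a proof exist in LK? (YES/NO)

Derivation (root first):
[WR] ((p1 ∧ p1) ∨ ¬(p1 → p1)) ⊢ p1, p1
  [∨L] ((p1 ∧ p1) ∨ ¬(p1 → p1)) ⊢ p1
    [∧L] (p1 ∧ p1) ⊢ p1
      [WL] p1, p1 ⊢ p1
        [Ax] p1 ⊢ p1
    [¬L] ¬(p1 → p1) ⊢ 
      [→R]  ⊢ (p1 → p1)
        [Ax] p1 ⊢ p1

Result: YES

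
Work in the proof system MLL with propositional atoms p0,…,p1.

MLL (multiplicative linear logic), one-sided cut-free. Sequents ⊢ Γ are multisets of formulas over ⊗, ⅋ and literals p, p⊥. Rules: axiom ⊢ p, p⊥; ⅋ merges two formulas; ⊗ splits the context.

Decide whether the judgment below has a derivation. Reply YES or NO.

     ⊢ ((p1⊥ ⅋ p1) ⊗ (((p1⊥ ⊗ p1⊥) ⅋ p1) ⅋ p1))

Derivation (root first):
[⊗]  ⊢ ((p1⊥ ⅋ p1) ⊗ (((p1⊥ ⊗ p1⊥) ⅋ p1) ⅋ p1))
  [⅋]  ⊢ (p1⊥ ⅋ p1)
    [Ax]  ⊢ p1, p1⊥
  [⅋]  ⊢ (((p1⊥ ⊗ p1⊥) ⅋ p1) ⅋ p1)
    [⅋]  ⊢ p1, ((p1⊥ ⊗ p1⊥) ⅋ p1)
      [⊗]  ⊢ p1, p1, (p1⊥ ⊗ p1⊥)
        [Ax]  ⊢ p1, p1⊥
        [Ax]  ⊢ p1, p1⊥

Result: YES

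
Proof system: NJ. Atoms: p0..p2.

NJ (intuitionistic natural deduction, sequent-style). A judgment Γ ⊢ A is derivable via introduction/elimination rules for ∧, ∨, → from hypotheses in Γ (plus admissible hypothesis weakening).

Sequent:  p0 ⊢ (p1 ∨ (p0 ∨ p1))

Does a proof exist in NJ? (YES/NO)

Derivation trace:
[∨I₂] p0 ⊢ (p1 ∨ (p0 ∨ p1))
  [∨I₁] p0 ⊢ (p0 ∨ p1)
    [Ax] p0 ⊢ p0

Result: YES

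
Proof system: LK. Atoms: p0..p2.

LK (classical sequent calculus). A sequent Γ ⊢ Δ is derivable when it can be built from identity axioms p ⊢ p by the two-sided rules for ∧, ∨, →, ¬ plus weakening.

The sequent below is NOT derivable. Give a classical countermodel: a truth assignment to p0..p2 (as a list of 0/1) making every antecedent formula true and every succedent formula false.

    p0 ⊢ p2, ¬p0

Truth-table refutation:
  v=000: Γ:[p0=F] Δ:[p2=F, ¬p0=T] refutes=False
  v=001: Γ:[p0=F] Δ:[p2=T, ¬p0=T] refutes=False
  v=010: Γ:[p0=F] Δ:[p2=F, ¬p0=T] refutes=False
  v=011: Γ:[p0=F] Δ:[p2=T, ¬p0=T] refutes=False
  v=100: Γ:[p0=T] Δ:[p2=F, ¬p0=F] refutes=True  ← countermodel

Result: [1, 0, 0]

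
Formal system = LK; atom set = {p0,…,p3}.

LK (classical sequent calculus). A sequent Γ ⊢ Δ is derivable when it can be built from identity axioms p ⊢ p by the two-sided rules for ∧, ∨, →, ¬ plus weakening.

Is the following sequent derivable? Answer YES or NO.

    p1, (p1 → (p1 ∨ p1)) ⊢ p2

Search for a countermodel by truth-table:
  v=0000: Γ:[p1=F, (p1 → (p1 ∨ p1))=T] Δ:[p2=F] refutes=False
  v=0001: Γ:[p1=F, (p1 → (p1 ∨ p1))=T] Δ:[p2=F] refutes=False
  v=0010: Γ:[p1=F, (p1 → (p1 ∨ p1))=T] Δ:[p2=T] refutes=False
  v=0011: Γ:[p1=F, (p1 → (p1 ∨ p1))=T] Δ:[p2=T] refutes=False
  v=0100: Γ:[p1=T, (p1 → (p1 ∨ p1))=T] Δ:[p2=F] refutes=True  ← countermodel

Result: NO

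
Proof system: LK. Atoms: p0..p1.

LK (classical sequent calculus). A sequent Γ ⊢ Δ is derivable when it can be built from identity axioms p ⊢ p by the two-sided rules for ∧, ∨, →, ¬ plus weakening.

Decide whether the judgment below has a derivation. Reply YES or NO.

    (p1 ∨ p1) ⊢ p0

Enumerate valuations to refute Γ ⊢ Δ:
  v=00: Γ:[(p1 ∨ p1)=F] Δ:[p0=F] refutes=False
  v=01: Γ:[(p1 ∨ p1)=T] Δ:[p0=F] refutes=True  ← countermodel

Result: NO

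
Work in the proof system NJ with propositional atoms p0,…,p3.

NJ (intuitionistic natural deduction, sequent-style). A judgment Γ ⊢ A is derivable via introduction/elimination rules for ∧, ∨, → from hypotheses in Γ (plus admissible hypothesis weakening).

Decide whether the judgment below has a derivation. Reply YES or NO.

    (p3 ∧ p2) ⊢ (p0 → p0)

Derivation trace:
[Wk] (p3 ∧ p2) ⊢ (p0 → p0)
  [→I]  ⊢ (p0 → p0)
    [Ax] p0 ⊢ p0

Result: YES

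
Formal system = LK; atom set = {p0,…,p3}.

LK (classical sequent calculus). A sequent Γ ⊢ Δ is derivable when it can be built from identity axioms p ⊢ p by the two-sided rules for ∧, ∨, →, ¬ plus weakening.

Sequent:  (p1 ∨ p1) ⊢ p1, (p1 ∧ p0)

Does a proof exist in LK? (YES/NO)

Proof tree:
[∨L] (p1 ∨ p1) ⊢ p1, (p1 ∧ p0)
  [∧R] p1 ⊢ p1, (p1 ∧ p0)
    [Ax] p1 ⊢ p1
    [WR] p1 ⊢ p1, p0
      [Ax] p1 ⊢ p1
  [Ax] p1 ⊢ p1

Result: YES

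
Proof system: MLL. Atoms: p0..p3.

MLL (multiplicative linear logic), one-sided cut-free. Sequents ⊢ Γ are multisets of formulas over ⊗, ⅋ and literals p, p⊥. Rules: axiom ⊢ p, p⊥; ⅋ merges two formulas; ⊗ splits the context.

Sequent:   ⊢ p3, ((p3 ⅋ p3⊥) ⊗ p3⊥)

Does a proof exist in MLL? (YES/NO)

Proof tree:
[⊗]  ⊢ p3, ((p3 ⅋ p3⊥) ⊗ p3⊥)
  [⅋]  ⊢ (p3 ⅋ p3⊥)
    [Ax]  ⊢ p3, p3⊥
  [Ax]  ⊢ p3, p3⊥

Result: YES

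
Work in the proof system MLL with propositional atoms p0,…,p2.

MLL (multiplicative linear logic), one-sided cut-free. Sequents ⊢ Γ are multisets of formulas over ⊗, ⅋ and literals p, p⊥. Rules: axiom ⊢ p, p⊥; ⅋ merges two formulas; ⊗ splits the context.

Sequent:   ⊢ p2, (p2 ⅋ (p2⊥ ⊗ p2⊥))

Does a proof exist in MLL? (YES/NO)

Derivation (root first):
[⅋]  ⊢ p2, (p2 ⅋ (p2⊥ ⊗ p2⊥))
  [⊗]  ⊢ p2, p2, (p2⊥ ⊗ p2⊥)
    [Ax]  ⊢ p2, p2⊥
    [Ax]  ⊢ p2, p2⊥

Result: YES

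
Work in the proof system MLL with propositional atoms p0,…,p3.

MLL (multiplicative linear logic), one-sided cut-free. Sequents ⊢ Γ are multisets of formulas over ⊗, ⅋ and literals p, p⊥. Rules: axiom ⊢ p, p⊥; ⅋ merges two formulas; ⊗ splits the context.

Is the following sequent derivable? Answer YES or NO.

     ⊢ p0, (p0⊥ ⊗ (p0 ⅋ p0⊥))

Proof tree:
[⊗]  ⊢ p0, (p0⊥ ⊗ (p0 ⅋ p0⊥))
  [Ax]  ⊢ p0, p0⊥
  [⅋]  ⊢ (p0 ⅋ p0⊥)
    [Ax]  ⊢ p0, p0⊥

Result: YES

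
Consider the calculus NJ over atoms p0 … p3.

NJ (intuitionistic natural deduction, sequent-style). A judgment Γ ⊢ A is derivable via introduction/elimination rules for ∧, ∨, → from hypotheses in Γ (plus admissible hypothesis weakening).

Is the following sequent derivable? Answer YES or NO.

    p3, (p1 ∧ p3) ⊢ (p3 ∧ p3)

Derivation (root first):
[Wk] p3, (p1 ∧ p3) ⊢ (p3 ∧ p3)
  [∧I] p3 ⊢ (p3 ∧ p3)
    [Ax] p3 ⊢ p3
    [Ax] p3 ⊢ p3

Result: YES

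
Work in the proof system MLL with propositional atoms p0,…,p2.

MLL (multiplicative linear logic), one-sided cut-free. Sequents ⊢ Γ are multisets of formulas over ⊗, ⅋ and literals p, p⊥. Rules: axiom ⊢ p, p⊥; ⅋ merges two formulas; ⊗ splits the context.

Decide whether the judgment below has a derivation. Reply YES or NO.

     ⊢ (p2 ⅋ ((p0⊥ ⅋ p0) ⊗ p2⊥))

Derivation (root first):
[⅋]  ⊢ (p2 ⅋ ((p0⊥ ⅋ p0) ⊗ p2⊥))
  [⊗]  ⊢ p2, ((p0⊥ ⅋ p0) ⊗ p2⊥)
    [⅋]  ⊢ (p0⊥ ⅋ p0)
      [Ax]  ⊢ p0, p0⊥
    [Ax]  ⊢ p2, p2⊥

Result: YES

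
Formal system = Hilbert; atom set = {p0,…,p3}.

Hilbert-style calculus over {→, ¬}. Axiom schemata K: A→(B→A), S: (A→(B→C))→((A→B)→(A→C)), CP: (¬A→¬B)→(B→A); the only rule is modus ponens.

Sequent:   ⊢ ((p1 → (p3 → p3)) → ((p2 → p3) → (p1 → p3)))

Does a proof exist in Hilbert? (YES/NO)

Enumerate valuations to refute Γ ⊢ Δ:
  v=0000: Γ:[] Δ:[((p1 → (p3 → p3)) → ((p2 → p3) → (p1 → p3)))=T] refutes=False
  v=0001: Γ:[] Δ:[((p1 → (p3 → p3)) → ((p2 → p3) → (p1 → p3)))=T] refutes=False
  v=0010: Γ:[] Δ:[((p1 → (p3 → p3)) → ((p2 → p3) → (p1 → p3)))=T] refutes=False
  v=0011: Γ:[] Δ:[((p1 → (p3 → p3)) → ((p2 → p3) → (p1 → p3)))=T] refutes=False
  v=0100: Γ:[] Δ:[((p1 → (p3 → p3)) → ((p2 → p3) → (p1 → p3)))=F] refutes=True  ← countermodel

Result: NO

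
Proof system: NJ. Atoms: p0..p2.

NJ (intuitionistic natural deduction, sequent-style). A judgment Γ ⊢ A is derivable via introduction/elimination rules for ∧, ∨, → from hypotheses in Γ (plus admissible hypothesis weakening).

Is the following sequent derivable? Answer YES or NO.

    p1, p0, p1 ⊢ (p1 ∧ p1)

Derivation trace:
[Wk] p1, p0, p1 ⊢ (p1 ∧ p1)
  [∧I] p1, p0 ⊢ (p1 ∧ p1)
    [Ax] p1 ⊢ p1
    [Wk] p1, p0 ⊢ p1
      [Ax] p1 ⊢ p1

Result: YES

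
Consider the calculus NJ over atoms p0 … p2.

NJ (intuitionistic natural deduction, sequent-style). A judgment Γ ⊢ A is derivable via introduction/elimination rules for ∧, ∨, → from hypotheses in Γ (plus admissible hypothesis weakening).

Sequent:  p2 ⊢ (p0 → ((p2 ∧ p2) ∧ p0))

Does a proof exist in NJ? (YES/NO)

Derivation trace:
[→I] p2 ⊢ (p0 → ((p2 ∧ p2) ∧ p0))
  [∧I] p2, p0 ⊢ ((p2 ∧ p2) ∧ p0)
    [∧I] p2 ⊢ (p2 ∧ p2)
      [Ax] p2 ⊢ p2
      [Ax] p2 ⊢ p2
    [Ax] p0 ⊢ p0

Result: YES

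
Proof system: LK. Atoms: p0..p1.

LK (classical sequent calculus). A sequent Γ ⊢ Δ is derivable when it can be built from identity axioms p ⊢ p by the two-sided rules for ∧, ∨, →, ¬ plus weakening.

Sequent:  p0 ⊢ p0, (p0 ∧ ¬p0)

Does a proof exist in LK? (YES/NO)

Derivation (root first):
[∧R] p0 ⊢ p0, (p0 ∧ ¬p0)
  [Ax] p0 ⊢ p0
  [¬R]  ⊢ p0, ¬p0
    [Ax] p0 ⊢ p0

Result: YES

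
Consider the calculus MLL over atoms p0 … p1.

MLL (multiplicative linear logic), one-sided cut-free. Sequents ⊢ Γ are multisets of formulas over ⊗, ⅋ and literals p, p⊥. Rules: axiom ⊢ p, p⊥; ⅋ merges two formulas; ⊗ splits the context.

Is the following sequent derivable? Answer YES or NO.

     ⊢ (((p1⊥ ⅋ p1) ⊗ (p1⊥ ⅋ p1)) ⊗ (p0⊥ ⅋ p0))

Proof tree:
[⊗]  ⊢ (((p1⊥ ⅋ p1) ⊗ (p1⊥ ⅋ p1)) ⊗ (p0⊥ ⅋ p0))
  [⊗]  ⊢ ((p1⊥ ⅋ p1) ⊗ (p1⊥ ⅋ p1))
    [⅋]  ⊢ (p1⊥ ⅋ p1)
      [Ax]  ⊢ p1, p1⊥
    [⅋]  ⊢ (p1⊥ ⅋ p1)
      [Ax]  ⊢ p1, p1⊥
  [⅋]  ⊢ (p0⊥ ⅋ p0)
    [Ax]  ⊢ p0, p0⊥

Result: YES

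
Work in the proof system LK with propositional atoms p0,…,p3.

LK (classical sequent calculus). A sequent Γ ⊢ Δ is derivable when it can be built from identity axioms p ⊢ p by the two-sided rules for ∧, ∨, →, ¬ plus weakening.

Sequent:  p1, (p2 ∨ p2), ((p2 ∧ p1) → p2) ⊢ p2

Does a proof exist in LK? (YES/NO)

Proof tree:
[→L] p1, (p2 ∨ p2), ((p2 ∧ p1) → p2) ⊢ p2
  [WL] p1, (p2 ∨ p2), p1 ⊢ (p2 ∧ p1)
    [∧R] p1, (p2 ∨ p2) ⊢ (p2 ∧ p1)
      [∨L] (p2 ∨ p2) ⊢ p2
        [Ax] p2 ⊢ p2
        [Ax] p2 ⊢ p2
      [Ax] p1 ⊢ p1
  [Ax] p2 ⊢ p2

Result: YES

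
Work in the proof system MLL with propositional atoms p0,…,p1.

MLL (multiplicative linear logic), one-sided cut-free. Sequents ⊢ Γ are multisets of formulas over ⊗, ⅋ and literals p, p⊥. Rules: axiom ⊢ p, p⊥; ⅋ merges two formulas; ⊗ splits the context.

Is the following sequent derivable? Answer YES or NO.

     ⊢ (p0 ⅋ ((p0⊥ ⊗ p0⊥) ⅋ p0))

Derivation trace:
[⅋]  ⊢ (p0 ⅋ ((p0⊥ ⊗ p0⊥) ⅋ p0))
  [⅋]  ⊢ p0, ((p0⊥ ⊗ p0⊥) ⅋ p0)
    [⊗]  ⊢ p0, p0, (p0⊥ ⊗ p0⊥)
      [Ax]  ⊢ p0, p0⊥
      [Ax]  ⊢ p0, p0⊥

Result: YES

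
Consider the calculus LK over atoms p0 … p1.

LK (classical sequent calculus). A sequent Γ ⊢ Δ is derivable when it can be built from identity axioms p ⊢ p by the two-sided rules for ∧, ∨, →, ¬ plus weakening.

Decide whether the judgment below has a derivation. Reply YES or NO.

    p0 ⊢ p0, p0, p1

Derivation trace:
[WR] p0 ⊢ p0, p0, p1
  [WR] p0 ⊢ p0, p0
    [Ax] p0 ⊢ p0

Result: YES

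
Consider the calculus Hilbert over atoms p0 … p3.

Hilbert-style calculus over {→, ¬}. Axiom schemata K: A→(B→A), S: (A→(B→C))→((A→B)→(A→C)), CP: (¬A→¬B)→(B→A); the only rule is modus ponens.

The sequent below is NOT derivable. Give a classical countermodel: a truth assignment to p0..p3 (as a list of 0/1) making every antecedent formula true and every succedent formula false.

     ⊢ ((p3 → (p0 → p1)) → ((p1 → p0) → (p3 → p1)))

Truth-table refutation:
  v=0000: Γ:[] Δ:[((p3 → (p0 → p1)) → ((p1 → p0) → (p3 → p1)))=T] refutes=False
  v=0001: Γ:[] Δ:[((p3 → (p0 → p1)) → ((p1 → p0) → (p3 → p1)))=F] refutes=True  ← countermodel

Result: [0, 0, 0, 1]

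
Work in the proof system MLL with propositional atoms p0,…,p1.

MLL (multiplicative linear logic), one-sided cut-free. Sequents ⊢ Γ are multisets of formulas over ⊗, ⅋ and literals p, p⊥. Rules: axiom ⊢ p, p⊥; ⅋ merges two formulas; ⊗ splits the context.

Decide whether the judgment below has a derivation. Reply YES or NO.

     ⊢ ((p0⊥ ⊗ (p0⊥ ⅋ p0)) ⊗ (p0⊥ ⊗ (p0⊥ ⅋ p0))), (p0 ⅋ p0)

Proof tree:
[⅋]  ⊢ ((p0⊥ ⊗ (p0⊥ ⅋ p0)) ⊗ (p0⊥ ⊗ (p0⊥ ⅋ p0))), (p0 ⅋ p0)
  [⊗]  ⊢ p0, p0, ((p0⊥ ⊗ (p0⊥ ⅋ p0)) ⊗ (p0⊥ ⊗ (p0⊥ ⅋ p0)))
    [⊗]  ⊢ p0, (p0⊥ ⊗ (p0⊥ ⅋ p0))
      [Ax]  ⊢ p0, p0⊥
      [⅋]  ⊢ (p0⊥ ⅋ p0)
        [Ax]  ⊢ p0, p0⊥
    [⊗]  ⊢ p0, (p0⊥ ⊗ (p0⊥ ⅋ p0))
      [Ax]  ⊢ p0, p0⊥
      [⅋]  ⊢ (p0⊥ ⅋ p0)
        [Ax]  ⊢ p0, p0⊥

Result: YES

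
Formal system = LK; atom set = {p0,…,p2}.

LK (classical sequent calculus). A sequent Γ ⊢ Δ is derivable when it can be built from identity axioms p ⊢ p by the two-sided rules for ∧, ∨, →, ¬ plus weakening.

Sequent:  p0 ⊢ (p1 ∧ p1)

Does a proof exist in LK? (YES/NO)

Enumerate valuations to refute Γ ⊢ Δ:
  v=000: Γ:[p0=F] Δ:[(p1 ∧ p1)=F] refutes=False
  v=001: Γ:[p0=F] Δ:[(p1 ∧ p1)=F] refutes=False
  v=010: Γ:[p0=F] Δ:[(p1 ∧ p1)=T] refutes=False
  v=011: Γ:[p0=F] Δ:[(p1 ∧ p1)=T] refutes=False
  v=100: Γ:[p0=T] Δ:[(p1 ∧ p1)=F] refutes=True  ← countermodel

Result: NO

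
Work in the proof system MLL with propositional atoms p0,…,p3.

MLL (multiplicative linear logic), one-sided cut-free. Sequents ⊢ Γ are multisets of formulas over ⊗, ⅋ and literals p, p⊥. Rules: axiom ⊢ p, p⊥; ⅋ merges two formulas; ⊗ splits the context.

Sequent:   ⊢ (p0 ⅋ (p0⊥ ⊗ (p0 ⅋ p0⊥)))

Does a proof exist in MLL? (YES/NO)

Proof tree:
[⅋]  ⊢ (p0 ⅋ (p0⊥ ⊗ (p0 ⅋ p0⊥)))
  [⊗]  ⊢ p0, (p0⊥ ⊗ (p0 ⅋ p0⊥))
    [Ax]  ⊢ p0, p0⊥
    [⅋]  ⊢ (p0 ⅋ p0⊥)
      [Ax]  ⊢ p0, p0⊥

Result: YES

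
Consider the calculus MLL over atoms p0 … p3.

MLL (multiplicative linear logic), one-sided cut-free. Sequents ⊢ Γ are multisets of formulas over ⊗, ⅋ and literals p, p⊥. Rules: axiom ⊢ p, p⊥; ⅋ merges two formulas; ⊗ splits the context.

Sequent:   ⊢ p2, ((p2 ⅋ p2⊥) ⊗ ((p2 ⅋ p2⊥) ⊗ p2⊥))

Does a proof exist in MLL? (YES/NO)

Proof tree:
[⊗]  ⊢ p2, ((p2 ⅋ p2⊥) ⊗ ((p2 ⅋ p2⊥) ⊗ p2⊥))
  [⅋]  ⊢ (p2 ⅋ p2⊥)
    [Ax]  ⊢ p2, p2⊥
  [⊗]  ⊢ p2, ((p2 ⅋ p2⊥) ⊗ p2⊥)
    [⅋]  ⊢ (p2 ⅋ p2⊥)
      [Ax]  ⊢ p2, p2⊥
    [Ax]  ⊢ p2, p2⊥

Result: YES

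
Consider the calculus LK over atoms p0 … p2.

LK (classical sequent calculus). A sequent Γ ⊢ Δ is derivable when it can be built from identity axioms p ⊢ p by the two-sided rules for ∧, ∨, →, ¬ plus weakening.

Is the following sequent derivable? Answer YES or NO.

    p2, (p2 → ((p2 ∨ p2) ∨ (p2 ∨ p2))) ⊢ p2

Proof tree:
[→L] p2, (p2 → ((p2 ∨ p2) ∨ (p2 ∨ p2))) ⊢ p2
  [Ax] p2 ⊢ p2
  [∨L] ((p2 ∨ p2) ∨ (p2 ∨ p2)) ⊢ p2
    [∨L] (p2 ∨ p2) ⊢ p2
      [Ax] p2 ⊢ p2
      [Ax] p2 ⊢ p2
    [∨L] (p2 ∨ p2) ⊢ p2
      [Ax] p2 ⊢ p2
      [Ax] p2 ⊢ p2

Result: YES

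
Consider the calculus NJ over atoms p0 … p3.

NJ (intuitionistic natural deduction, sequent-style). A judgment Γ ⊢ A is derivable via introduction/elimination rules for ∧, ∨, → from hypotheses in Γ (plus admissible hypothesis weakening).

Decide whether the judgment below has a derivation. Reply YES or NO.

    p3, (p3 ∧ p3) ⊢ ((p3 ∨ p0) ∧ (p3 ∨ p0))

Derivation (root first):
[∧I] p3, (p3 ∧ p3) ⊢ ((p3 ∨ p0) ∧ (p3 ∨ p0))
  [∨I₁] p3 ⊢ (p3 ∨ p0)
    [Ax] p3 ⊢ p3
  [Wk] p3, (p3 ∧ p3) ⊢ (p3 ∨ p0)
    [∨I₁] p3 ⊢ (p3 ∨ p0)
      [Ax] p3 ⊢ p3

Result: YES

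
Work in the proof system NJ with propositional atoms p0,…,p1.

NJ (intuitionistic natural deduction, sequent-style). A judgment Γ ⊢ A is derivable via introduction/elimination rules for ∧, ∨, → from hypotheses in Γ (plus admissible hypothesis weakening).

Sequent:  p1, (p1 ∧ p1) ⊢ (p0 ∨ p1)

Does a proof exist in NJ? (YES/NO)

Derivation (root first):
[Wk] p1, (p1 ∧ p1) ⊢ (p0 ∨ p1)
  [∨I₂] p1 ⊢ (p0 ∨ p1)
    [Ax] p1 ⊢ p1

Result: YES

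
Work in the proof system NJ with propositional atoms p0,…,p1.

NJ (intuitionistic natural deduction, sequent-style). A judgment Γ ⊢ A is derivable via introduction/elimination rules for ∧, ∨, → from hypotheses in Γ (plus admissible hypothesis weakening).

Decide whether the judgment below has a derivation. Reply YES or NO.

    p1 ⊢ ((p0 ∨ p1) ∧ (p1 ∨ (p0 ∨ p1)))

Derivation (root first):
[∧I] p1 ⊢ ((p0 ∨ p1) ∧ (p1 ∨ (p0 ∨ p1)))
  [∨I₂] p1 ⊢ (p0 ∨ p1)
    [Ax] p1 ⊢ p1
  [∨I₂] p1 ⊢ (p1 ∨ (p0 ∨ p1))
    [∨I₂] p1 ⊢ (p0 ∨ p1)
      [Ax] p1 ⊢ p1

Result: YES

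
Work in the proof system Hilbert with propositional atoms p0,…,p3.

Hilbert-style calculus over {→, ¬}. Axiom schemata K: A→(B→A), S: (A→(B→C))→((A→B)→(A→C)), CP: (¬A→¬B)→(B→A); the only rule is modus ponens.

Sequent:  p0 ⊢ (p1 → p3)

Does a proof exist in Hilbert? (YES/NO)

Enumerate valuations to refute Γ ⊢ Δ:
  v=0000: Γ:[p0=F] Δ:[(p1 → p3)=T] refutes=False
  v=0001: Γ:[p0=F] Δ:[(p1 → p3)=T] refutes=False
  v=0010: Γ:[p0=F] Δ:[(p1 → p3)=T] refutes=False
  v=0011: Γ:[p0=F] Δ:[(p1 → p3)=T] refutes=False
  v=0100: Γ:[p0=F] Δ:[(p1 → p3)=F] refutes=False
  v=0101: Γ:[p0=F] Δ:[(p1 → p3)=T] refutes=False
  v=0110: Γ:[p0=F] Δ:[(p1 → p3)=F] refutes=False
  v=0111: Γ:[p0=F] Δ:[(p1 → p3)=T] refutes=False
  v=1000: Γ:[p0=T] Δ:[(p1 → p3)=T] refutes=False
  v=1001: Γ:[p0=T] Δ:[(p1 → p3)=T] refutes=False
  v=1010: Γ:[p0=T] Δ:[(p1 → p3)=T] refutes=False
  v=1011: Γ:[p0=T] Δ:[(p1 → p3)=T] refutes=False
  v=1100: Γ:[p0=T] Δ:[(p1 → p3)=F] refutes=True  ← countermodel

Result: NO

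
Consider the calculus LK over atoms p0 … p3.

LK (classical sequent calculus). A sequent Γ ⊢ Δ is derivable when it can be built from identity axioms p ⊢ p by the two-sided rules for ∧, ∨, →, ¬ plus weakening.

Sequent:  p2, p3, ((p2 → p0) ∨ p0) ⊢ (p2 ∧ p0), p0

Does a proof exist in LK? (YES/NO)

Derivation (root first):
[∨L] p2, p3, ((p2 → p0) ∨ p0) ⊢ (p2 ∧ p0), p0
  [→L] p2, p3, (p2 → p0) ⊢ (p2 ∧ p0), p0
    [WL] p2, p3 ⊢ p2
      [Ax] p2 ⊢ p2
    [WR] p2, p0 ⊢ (p2 ∧ p0), p0
      [∧R] p2, p0 ⊢ (p2 ∧ p0)
        [Ax] p2 ⊢ p2
        [Ax] p0 ⊢ p0
  [Ax] p0 ⊢ p0

Result: YES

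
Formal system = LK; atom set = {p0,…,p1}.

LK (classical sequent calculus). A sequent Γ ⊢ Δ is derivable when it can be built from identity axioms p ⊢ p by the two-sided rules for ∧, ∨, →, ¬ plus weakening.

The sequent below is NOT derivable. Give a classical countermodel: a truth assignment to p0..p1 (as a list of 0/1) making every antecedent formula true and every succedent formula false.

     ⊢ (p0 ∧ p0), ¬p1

Truth-table refutation:
  v=00: Γ:[] Δ:[(p0 ∧ p0)=F, ¬p1=T] refutes=False
  v=01: Γ:[] Δ:[(p0 ∧ p0)=F, ¬p1=F] refutes=True  ← countermodel

Result: [0, 1]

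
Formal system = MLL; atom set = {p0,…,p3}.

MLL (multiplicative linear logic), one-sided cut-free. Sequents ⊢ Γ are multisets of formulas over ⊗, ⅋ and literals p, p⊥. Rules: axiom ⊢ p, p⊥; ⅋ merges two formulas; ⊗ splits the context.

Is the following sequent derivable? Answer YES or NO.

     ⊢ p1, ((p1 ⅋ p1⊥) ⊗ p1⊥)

Proof tree:
[⊗]  ⊢ p1, ((p1 ⅋ p1⊥) ⊗ p1⊥)
  [⅋]  ⊢ (p1 ⅋ p1⊥)
    [Ax]  ⊢ p1, p1⊥
  [Ax]  ⊢ p1, p1⊥

Result: YES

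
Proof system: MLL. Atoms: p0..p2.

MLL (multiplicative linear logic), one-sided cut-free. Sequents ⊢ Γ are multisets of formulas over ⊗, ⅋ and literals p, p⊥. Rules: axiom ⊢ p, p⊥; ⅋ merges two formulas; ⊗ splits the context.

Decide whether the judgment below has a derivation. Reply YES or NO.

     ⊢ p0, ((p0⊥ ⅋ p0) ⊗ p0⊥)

Derivation (root first):
[⊗]  ⊢ p0, ((p0⊥ ⅋ p0) ⊗ p0⊥)
  [⅋]  ⊢ (p0⊥ ⅋ p0)
    [Ax]  ⊢ p0, p0⊥
  [Ax]  ⊢ p0, p0⊥

Result: YES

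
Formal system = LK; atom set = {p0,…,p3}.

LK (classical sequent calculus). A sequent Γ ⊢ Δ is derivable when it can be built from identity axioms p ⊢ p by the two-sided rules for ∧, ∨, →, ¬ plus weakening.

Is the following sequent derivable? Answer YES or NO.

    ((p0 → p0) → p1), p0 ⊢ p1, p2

Proof tree:
[WL] ((p0 → p0) → p1), p0 ⊢ p1, p2
  [→L] ((p0 → p0) → p1) ⊢ p1, p2
    [→R]  ⊢ (p0 → p0)
      [Ax] p0 ⊢ p0
    [WR] p1 ⊢ p1, p2
      [Ax] p1 ⊢ p1

Result: YES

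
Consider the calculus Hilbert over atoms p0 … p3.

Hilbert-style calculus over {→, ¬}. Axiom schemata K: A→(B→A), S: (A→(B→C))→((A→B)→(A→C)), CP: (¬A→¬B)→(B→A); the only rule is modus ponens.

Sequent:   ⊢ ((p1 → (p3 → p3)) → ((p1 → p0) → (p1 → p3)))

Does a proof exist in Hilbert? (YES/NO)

Truth-table refutation:
  v=0000: Γ:[] Δ:[((p1 → (p3 → p3)) → ((p1 → p0) → (p1 → p3)))=T] refutes=False
  v=0001: Γ:[] Δ:[((p1 → (p3 → p3)) → ((p1 → p0) → (p1 → p3)))=T] refutes=False
  v=0010: Γ:[] Δ:[((p1 → (p3 → p3)) → ((p1 → p0) → (p1 → p3)))=T] refutes=False
  v=0011: Γ:[] Δ:[((p1 → (p3 → p3)) → ((p1 → p0) → (p1 → p3)))=T] refutes=False
  v=0100: Γ:[] Δ:[((p1 → (p3 → p3)) → ((p1 → p0) → (p1 → p3)))=T] refutes=False
  v=0101: Γ:[] Δ:[((p1 → (p3 → p3)) → ((p1 → p0) → (p1 → p3)))=T] refutes=False
  v=0110: Γ:[] Δ:[((p1 → (p3 → p3)) → ((p1 → p0) → (p1 → p3)))=T] refutes=False
  v=0111: Γ:[] Δ:[((p1 → (p3 → p3)) → ((p1 → p0) → (p1 → p3)))=T] refutes=False
  v=1000: Γ:[] Δ:[((p1 → (p3 → p3)) → ((p1 → p0) → (p1 → p3)))=T] refutes=False
  v=1001: Γ:[] Δ:[((p1 → (p3 → p3)) → ((p1 → p0) → (p1 → p3)))=T] refutes=False
  v=1010: Γ:[] Δ:[((p1 → (p3 → p3)) → ((p1 → p0) → (p1 → p3)))=T] refutes=False
  v=1011: Γ:[] Δ:[((p1 → (p3 → p3)) → ((p1 → p0) → (p1 → p3)))=T] refutes=False
  v=1100: Γ:[] Δ:[((p1 → (p3 → p3)) → ((p1 → p0) → (p1 → p3)))=F] refutes=True  ← countermodel

Result: NO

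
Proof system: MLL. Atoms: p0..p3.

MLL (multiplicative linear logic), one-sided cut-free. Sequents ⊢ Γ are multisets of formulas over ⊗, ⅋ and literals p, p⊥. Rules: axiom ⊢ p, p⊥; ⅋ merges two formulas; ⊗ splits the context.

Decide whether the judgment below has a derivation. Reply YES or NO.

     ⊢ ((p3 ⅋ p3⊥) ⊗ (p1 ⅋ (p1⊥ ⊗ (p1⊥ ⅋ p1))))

Derivation (root first):
[⊗]  ⊢ ((p3 ⅋ p3⊥) ⊗ (p1 ⅋ (p1⊥ ⊗ (p1⊥ ⅋ p1))))
  [⅋]  ⊢ (p3 ⅋ p3⊥)
    [Ax]  ⊢ p3, p3⊥
  [⅋]  ⊢ (p1 ⅋ (p1⊥ ⊗ (p1⊥ ⅋ p1)))
    [⊗]  ⊢ p1, (p1⊥ ⊗ (p1⊥ ⅋ p1))
      [Ax]  ⊢ p1, p1⊥
      [⅋]  ⊢ (p1⊥ ⅋ p1)
        [Ax]  ⊢ p1, p1⊥

Result: YES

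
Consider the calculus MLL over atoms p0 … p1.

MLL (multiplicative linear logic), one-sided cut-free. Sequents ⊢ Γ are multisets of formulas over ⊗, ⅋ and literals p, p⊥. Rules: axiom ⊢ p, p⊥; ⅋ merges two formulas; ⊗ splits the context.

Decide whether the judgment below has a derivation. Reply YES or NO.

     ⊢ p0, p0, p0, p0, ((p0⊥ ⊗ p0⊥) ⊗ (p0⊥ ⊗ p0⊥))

Derivation (root first):
[⊗]  ⊢ p0, p0, p0, p0, ((p0⊥ ⊗ p0⊥) ⊗ (p0⊥ ⊗ p0⊥))
  [⊗]  ⊢ p0, p0, (p0⊥ ⊗ p0⊥)
    [Ax]  ⊢ p0, p0⊥
    [Ax]  ⊢ p0, p0⊥
  [⊗]  ⊢ p0, p0, (p0⊥ ⊗ p0⊥)
    [Ax]  ⊢ p0, p0⊥
    [Ax]  ⊢ p0, p0⊥

Result: YES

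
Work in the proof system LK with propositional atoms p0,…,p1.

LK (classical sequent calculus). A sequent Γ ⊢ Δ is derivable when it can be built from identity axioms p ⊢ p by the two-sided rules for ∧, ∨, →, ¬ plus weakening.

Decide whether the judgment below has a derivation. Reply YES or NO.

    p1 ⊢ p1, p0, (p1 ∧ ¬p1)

Derivation trace:
[∧R] p1 ⊢ p1, p0, (p1 ∧ ¬p1)
  [Ax] p1 ⊢ p1
  [¬R]  ⊢ p1, p0, ¬p1
    [WR] p1 ⊢ p1, p0
      [Ax] p1 ⊢ p1

Result: YES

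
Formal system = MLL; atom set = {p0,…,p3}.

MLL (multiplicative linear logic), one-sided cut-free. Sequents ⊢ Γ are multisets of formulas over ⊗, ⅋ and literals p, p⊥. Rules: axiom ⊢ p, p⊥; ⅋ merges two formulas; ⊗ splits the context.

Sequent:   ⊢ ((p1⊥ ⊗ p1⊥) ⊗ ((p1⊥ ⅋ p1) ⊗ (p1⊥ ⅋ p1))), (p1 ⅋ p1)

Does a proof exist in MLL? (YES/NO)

Derivation trace:
[⅋]  ⊢ ((p1⊥ ⊗ p1⊥) ⊗ ((p1⊥ ⅋ p1) ⊗ (p1⊥ ⅋ p1))), (p1 ⅋ p1)
  [⊗]  ⊢ p1, p1, ((p1⊥ ⊗ p1⊥) ⊗ ((p1⊥ ⅋ p1) ⊗ (p1⊥ ⅋ p1)))
    [⊗]  ⊢ p1, p1, (p1⊥ ⊗ p1⊥)
      [Ax]  ⊢ p1, p1⊥
      [Ax]  ⊢ p1, p1⊥
    [⊗]  ⊢ ((p1⊥ ⅋ p1) ⊗ (p1⊥ ⅋ p1))
      [⅋]  ⊢ (p1⊥ ⅋ p1)
        [Ax]  ⊢ p1, p1⊥
      [⅋]  ⊢ (p1⊥ ⅋ p1)
        [Ax]  ⊢ p1, p1⊥

Result: YES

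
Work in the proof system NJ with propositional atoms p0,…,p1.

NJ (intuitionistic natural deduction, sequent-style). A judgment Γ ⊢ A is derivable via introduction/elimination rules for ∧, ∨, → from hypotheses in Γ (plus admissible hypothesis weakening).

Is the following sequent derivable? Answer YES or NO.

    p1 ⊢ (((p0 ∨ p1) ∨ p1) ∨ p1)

Proof tree:
[∨I₁] p1 ⊢ (((p0 ∨ p1) ∨ p1) ∨ p1)
  [∨I₁] p1 ⊢ ((p0 ∨ p1) ∨ p1)
    [∨I₂] p1 ⊢ (p0 ∨ p1)
      [Ax] p1 ⊢ p1

Result: YES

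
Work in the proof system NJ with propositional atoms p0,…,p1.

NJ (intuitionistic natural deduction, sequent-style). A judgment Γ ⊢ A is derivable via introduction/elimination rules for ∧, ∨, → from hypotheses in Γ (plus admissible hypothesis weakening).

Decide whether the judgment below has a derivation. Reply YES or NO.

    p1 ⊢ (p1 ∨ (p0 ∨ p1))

Derivation (root first):
[∨I₂] p1 ⊢ (p1 ∨ (p0 ∨ p1))
  [∨I₂] p1 ⊢ (p0 ∨ p1)
    [Ax] p1 ⊢ p1

Result: YES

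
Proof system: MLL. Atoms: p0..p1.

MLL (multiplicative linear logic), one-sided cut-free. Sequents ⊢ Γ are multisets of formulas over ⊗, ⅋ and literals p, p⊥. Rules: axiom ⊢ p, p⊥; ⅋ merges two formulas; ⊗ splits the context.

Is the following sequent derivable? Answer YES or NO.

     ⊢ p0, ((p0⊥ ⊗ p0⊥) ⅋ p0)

Derivation (root first):
[⅋]  ⊢ p0, ((p0⊥ ⊗ p0⊥) ⅋ p0)
  [⊗]  ⊢ p0, p0, (p0⊥ ⊗ p0⊥)
    [Ax]  ⊢ p0, p0⊥
    [Ax]  ⊢ p0, p0⊥

Result: YES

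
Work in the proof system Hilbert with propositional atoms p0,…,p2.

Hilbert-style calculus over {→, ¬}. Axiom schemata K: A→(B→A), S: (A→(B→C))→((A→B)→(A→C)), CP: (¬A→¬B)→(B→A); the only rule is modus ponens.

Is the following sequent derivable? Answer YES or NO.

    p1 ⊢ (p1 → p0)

Truth-table refutation:
  v=000: Γ:[p1=F] Δ:[(p1 → p0)=T] refutes=False
  v=001: Γ:[p1=F] Δ:[(p1 → p0)=T] refutes=False
  v=010: Γ:[p1=T] Δ:[(p1 → p0)=F] refutes=True  ← countermodel

Result: NO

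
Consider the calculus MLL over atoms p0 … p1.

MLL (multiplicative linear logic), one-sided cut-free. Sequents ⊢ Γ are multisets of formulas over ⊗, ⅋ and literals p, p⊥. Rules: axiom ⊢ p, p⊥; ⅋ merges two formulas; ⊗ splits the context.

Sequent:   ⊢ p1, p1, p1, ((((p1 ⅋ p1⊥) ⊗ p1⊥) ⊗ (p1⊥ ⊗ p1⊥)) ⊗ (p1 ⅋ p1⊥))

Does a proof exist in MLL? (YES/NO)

Proof tree:
[⊗]  ⊢ p1, p1, p1, ((((p1 ⅋ p1⊥) ⊗ p1⊥) ⊗ (p1⊥ ⊗ p1⊥)) ⊗ (p1 ⅋ p1⊥))
  [⊗]  ⊢ p1, p1, p1, (((p1 ⅋ p1⊥) ⊗ p1⊥) ⊗ (p1⊥ ⊗ p1⊥))
    [⊗]  ⊢ p1, ((p1 ⅋ p1⊥) ⊗ p1⊥)
      [⅋]  ⊢ (p1 ⅋ p1⊥)
        [Ax]  ⊢ p1, p1⊥
      [Ax]  ⊢ p1, p1⊥
    [⊗]  ⊢ p1, p1, (p1⊥ ⊗ p1⊥)
      [Ax]  ⊢ p1, p1⊥
      [Ax]  ⊢ p1, p1⊥
  [⅋]  ⊢ (p1 ⅋ p1⊥)
    [Ax]  ⊢ p1, p1⊥

Result: YES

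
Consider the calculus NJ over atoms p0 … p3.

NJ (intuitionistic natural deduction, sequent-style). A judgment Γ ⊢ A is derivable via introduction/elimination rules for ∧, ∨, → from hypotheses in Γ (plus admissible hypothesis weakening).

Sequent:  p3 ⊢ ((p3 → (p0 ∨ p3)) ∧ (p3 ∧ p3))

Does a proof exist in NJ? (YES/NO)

Derivation trace:
[∧I] p3 ⊢ ((p3 → (p0 ∨ p3)) ∧ (p3 ∧ p3))
  [→I]  ⊢ (p3 → (p0 ∨ p3))
    [∨I₂] p3 ⊢ (p0 ∨ p3)
      [Ax] p3 ⊢ p3
  [∧I] p3 ⊢ (p3 ∧ p3)
    [Ax] p3 ⊢ p3
    [Ax] p3 ⊢ p3

Result: YES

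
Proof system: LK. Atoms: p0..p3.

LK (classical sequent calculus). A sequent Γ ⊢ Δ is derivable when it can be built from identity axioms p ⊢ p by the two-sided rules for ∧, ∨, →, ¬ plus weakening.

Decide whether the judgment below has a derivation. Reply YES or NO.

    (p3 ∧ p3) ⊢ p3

Derivation (root first):
[∧L] (p3 ∧ p3) ⊢ p3
  [WL] p3, p3 ⊢ p3
    [Ax] p3 ⊢ p3

Result: YES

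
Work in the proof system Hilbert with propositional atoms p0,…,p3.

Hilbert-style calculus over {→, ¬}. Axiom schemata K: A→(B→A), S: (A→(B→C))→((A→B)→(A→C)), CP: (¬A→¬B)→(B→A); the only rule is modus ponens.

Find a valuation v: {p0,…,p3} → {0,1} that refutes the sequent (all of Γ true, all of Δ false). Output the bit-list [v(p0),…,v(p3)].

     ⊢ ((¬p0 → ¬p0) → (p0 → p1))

Enumerate valuations to refute Γ ⊢ Δ:
  v=0000: Γ:[] Δ:[((¬p0 → ¬p0) → (p0 → p1))=T] refutes=False
  v=0001: Γ:[] Δ:[((¬p0 → ¬p0) → (p0 → p1))=T] refutes=False
  v=0010: Γ:[] Δ:[((¬p0 → ¬p0) → (p0 → p1))=T] refutes=False
  v=0011: Γ:[] Δ:[((¬p0 → ¬p0) → (p0 → p1))=T] refutes=False
  v=0100: Γ:[] Δ:[((¬p0 → ¬p0) → (p0 → p1))=T] refutes=False
  v=0101: Γ:[] Δ:[((¬p0 → ¬p0) → (p0 → p1))=T] refutes=False
  v=0110: Γ:[] Δ:[((¬p0 → ¬p0) → (p0 → p1))=T] refutes=False
  v=0111: Γ:[] Δ:[((¬p0 → ¬p0) → (p0 → p1))=T] refutes=False
  v=1000: Γ:[] Δ:[((¬p0 → ¬p0) → (p0 → p1))=F] refutes=True  ← countermodel

Result: [1, 0, 0, 0]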